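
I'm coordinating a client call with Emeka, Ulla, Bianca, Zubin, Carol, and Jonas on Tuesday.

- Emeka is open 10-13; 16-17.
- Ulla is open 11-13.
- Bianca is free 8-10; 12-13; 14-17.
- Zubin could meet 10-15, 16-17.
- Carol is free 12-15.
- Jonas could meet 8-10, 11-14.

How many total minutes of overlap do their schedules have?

Emeka ∩ Ulla: 11:00-13:00.
Emeka ∩ Ulla ∩ Bianca: 12:00-13:00.
Emeka ∩ Ulla ∩ Bianca ∩ Zubin: 12:00-13:00.
Emeka ∩ Ulla ∩ Bianca ∩ Zubin ∩ Carol: 12:00-13:00.
Emeka ∩ Ulla ∩ Bianca ∩ Zubin ∩ Carol ∩ Jonas: 12:00-13:00.
That's a single block of 60 minutes.

60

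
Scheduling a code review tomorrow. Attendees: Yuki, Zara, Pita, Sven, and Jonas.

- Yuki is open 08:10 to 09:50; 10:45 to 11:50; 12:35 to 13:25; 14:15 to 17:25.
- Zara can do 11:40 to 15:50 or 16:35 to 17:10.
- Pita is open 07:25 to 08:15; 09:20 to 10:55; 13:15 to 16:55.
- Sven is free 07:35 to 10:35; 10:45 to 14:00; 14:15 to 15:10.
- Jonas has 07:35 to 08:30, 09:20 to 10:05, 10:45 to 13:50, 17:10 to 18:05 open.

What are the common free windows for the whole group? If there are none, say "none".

13:15-13:25

Yuki ∩ Zara: 11:40-11:50, 12:35-13:25, 14:15-15:50, 16:35-17:10.
Yuki ∩ Zara ∩ Pita: 13:15-13:25, 14:15-15:50, 16:35-16:55.
Yuki ∩ Zara ∩ Pita ∩ Sven: 13:15-13:25, 14:15-15:10.
Yuki ∩ Zara ∩ Pita ∩ Sven ∩ Jonas: 13:15-13:25.
Those are the intersection windows.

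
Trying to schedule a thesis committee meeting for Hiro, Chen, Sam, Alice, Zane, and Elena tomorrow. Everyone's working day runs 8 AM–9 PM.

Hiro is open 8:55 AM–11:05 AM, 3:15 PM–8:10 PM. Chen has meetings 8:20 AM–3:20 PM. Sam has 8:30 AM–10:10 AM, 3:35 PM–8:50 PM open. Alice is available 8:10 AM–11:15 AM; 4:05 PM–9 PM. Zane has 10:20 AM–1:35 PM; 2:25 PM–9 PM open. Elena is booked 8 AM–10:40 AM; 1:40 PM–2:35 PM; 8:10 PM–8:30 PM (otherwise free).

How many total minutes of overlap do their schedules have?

245

Hiro free: 08:55-11:05, 15:15-20:10.
Chen free: 08:00-08:20, 15:20-21:00 (invert busy blocks within the working day).
Sam free: 08:30-10:10, 15:35-20:50.
Alice free: 08:10-11:15, 16:05-21:00.
Zane free: 10:20-13:35, 14:25-21:00.
Elena free: 10:40-13:40, 14:35-20:10, 20:30-21:00 (invert busy blocks within the working day).
Hiro ∩ Chen: 15:20-20:10.
Hiro ∩ Chen ∩ Sam: 15:35-20:10.
Hiro ∩ Chen ∩ Sam ∩ Alice: 16:05-20:10.
Hiro ∩ Chen ∩ Sam ∩ Alice ∩ Zane: 16:05-20:10.
Hiro ∩ Chen ∩ Sam ∩ Alice ∩ Zane ∩ Elena: 16:05-20:10.
So the common availability across everyone is 16:05-20:10.
That's a single block of 245 minutes.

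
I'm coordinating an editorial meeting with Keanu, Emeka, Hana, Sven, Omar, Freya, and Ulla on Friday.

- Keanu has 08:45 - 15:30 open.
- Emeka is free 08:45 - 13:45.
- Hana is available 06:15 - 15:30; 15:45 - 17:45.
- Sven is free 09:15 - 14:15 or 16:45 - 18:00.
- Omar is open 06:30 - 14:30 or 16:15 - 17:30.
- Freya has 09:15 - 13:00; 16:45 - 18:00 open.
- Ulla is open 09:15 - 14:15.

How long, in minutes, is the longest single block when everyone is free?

Keanu ∩ Emeka: 08:45-13:45.
Keanu ∩ Emeka ∩ Hana: 08:45-13:45.
Keanu ∩ Emeka ∩ Hana ∩ Sven: 09:15-13:45.
Keanu ∩ Emeka ∩ Hana ∩ Sven ∩ Omar: 09:15-13:45.
Keanu ∩ Emeka ∩ Hana ∩ Sven ∩ Omar ∩ Freya: 09:15-13:00.
Keanu ∩ Emeka ∩ Hana ∩ Sven ∩ Omar ∩ Freya ∩ Ulla: 09:15-13:00.
Those are the intersection windows.
The longest is 09:15-13:00 at 225 minutes.

225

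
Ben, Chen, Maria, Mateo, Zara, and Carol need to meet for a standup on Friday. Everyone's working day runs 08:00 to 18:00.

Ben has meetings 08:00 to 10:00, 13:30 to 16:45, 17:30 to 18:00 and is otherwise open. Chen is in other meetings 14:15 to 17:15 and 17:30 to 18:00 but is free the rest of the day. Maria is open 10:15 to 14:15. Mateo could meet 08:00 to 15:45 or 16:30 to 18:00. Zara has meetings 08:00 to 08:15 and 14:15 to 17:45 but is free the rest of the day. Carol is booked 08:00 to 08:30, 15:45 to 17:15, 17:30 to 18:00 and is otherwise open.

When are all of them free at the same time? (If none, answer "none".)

10:15-13:30

Ben free: 10:00-13:30, 16:45-17:30 (invert busy blocks within the working day).
Chen free: 08:00-14:15, 17:15-17:30 (invert busy blocks within the working day).
Maria free: 10:15-14:15.
Mateo free: 08:00-15:45, 16:30-18:00.
Zara free: 08:15-14:15, 17:45-18:00 (invert busy blocks within the working day).
Carol free: 08:30-15:45, 17:15-17:30 (invert busy blocks within the working day).
Ben ∩ Chen: 10:00-13:30, 17:15-17:30.
Ben ∩ Chen ∩ Maria: 10:15-13:30.
Ben ∩ Chen ∩ Maria ∩ Mateo: 10:15-13:30.
Ben ∩ Chen ∩ Maria ∩ Mateo ∩ Zara: 10:15-13:30.
Ben ∩ Chen ∩ Maria ∩ Mateo ∩ Zara ∩ Carol: 10:15-13:30.
Those are the intersection windows.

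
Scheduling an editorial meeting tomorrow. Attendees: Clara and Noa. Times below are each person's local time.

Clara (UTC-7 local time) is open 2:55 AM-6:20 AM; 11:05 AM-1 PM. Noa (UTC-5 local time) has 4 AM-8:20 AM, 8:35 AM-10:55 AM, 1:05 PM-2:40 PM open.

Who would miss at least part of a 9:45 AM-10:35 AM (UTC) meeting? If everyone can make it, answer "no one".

Clara

Clara in UTC: 09:55-13:20, 18:05-20:00 (add 7h to convert from UTC-7).
Noa in UTC: 09:00-13:20, 13:35-15:55, 18:05-19:40 (add 5h to convert from UTC-5).
Clara: not fully free for 09:45-10:35. Noa: free for 09:45-10:35.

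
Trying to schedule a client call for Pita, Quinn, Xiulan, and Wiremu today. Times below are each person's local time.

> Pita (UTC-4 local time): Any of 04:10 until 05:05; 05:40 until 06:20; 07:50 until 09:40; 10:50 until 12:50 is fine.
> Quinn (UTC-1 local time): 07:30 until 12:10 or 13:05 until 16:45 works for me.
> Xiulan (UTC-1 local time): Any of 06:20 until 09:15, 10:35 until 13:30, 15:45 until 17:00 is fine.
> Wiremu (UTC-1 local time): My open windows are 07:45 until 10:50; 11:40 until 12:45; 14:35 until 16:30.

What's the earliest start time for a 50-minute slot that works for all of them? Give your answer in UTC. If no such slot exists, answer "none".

none

Pita in UTC: 08:10-09:05, 09:40-10:20, 11:50-13:40, 14:50-16:50 (add 4h to convert from UTC-4).
Quinn in UTC: 08:30-13:10, 14:05-17:45 (add 1h to convert from UTC-1).
Xiulan in UTC: 07:20-10:15, 11:35-14:30, 16:45-18:00 (add 1h to convert from UTC-1).
Wiremu in UTC: 08:45-11:50, 12:40-13:45, 15:35-17:30 (add 1h to convert from UTC-1).
Pita ∩ Quinn: 08:30-09:05, 09:40-10:20, 11:50-13:10, 14:50-16:50.
Pita ∩ Quinn ∩ Xiulan: 08:30-09:05, 09:40-10:15, 11:50-13:10, 16:45-16:50.
Pita ∩ Quinn ∩ Xiulan ∩ Wiremu: 08:45-09:05, 09:40-10:15, 12:40-13:10, 16:45-16:50.
So the common availability across everyone is 08:45-09:05, 09:40-10:15, 12:40-13:10, 16:45-16:50.
No common window is at least 50 minutes long.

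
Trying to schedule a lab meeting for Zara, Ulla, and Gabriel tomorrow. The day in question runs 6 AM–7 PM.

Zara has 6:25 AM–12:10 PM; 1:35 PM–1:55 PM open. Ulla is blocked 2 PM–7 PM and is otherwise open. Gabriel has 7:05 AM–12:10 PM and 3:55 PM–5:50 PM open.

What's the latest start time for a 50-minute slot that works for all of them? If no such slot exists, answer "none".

Zara free: 06:25-12:10, 13:35-13:55.
Ulla free: 06:00-14:00 (invert busy blocks within the working day).
Gabriel free: 07:05-12:10, 15:55-17:50.
Zara ∩ Ulla: 06:25-12:10, 13:35-13:55.
Zara ∩ Ulla ∩ Gabriel: 07:05-12:10.
The last common window of at least 50 minutes is 07:05-12:10; a 50-minute meeting can start as late as 11:20 and still end by 12:10.

11:20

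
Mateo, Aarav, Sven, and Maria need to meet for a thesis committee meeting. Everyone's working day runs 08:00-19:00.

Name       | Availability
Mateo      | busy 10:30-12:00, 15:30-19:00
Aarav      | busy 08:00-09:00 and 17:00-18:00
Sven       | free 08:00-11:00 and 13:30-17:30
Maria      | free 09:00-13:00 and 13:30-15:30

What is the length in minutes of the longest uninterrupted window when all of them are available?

120

Mateo free: 08:00-10:30, 12:00-15:30 (invert busy blocks within the working day).
Aarav free: 09:00-17:00, 18:00-19:00 (invert busy blocks within the working day).
Sven free: 08:00-11:00, 13:30-17:30.
Maria free: 09:00-13:00, 13:30-15:30.
Mateo ∩ Aarav: 09:00-10:30, 12:00-15:30.
Mateo ∩ Aarav ∩ Sven: 09:00-10:30, 13:30-15:30.
Mateo ∩ Aarav ∩ Sven ∩ Maria: 09:00-10:30, 13:30-15:30.
The longest is 13:30-15:30 at 120 minutes.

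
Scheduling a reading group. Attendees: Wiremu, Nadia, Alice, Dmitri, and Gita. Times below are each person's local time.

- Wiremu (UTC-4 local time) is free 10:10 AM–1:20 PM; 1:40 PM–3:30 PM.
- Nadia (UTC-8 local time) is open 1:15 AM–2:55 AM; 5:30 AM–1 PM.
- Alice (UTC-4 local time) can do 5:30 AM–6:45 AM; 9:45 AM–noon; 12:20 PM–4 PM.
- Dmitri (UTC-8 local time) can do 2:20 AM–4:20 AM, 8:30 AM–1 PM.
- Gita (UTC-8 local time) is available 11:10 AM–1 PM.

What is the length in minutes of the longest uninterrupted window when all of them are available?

Wiremu in UTC: 14:10-17:20, 17:40-19:30 (add 4h to convert from UTC-4).
Nadia in UTC: 09:15-10:55, 13:30-21:00 (add 8h to convert from UTC-8).
Alice in UTC: 09:30-10:45, 13:45-16:00, 16:20-20:00 (add 4h to convert from UTC-4).
Dmitri in UTC: 10:20-12:20, 16:30-21:00 (add 8h to convert from UTC-8).
Gita in UTC: 19:10-21:00 (add 8h to convert from UTC-8).
Wiremu ∩ Nadia: 14:10-17:20, 17:40-19:30.
Wiremu ∩ Nadia ∩ Alice: 14:10-16:00, 16:20-17:20, 17:40-19:30.
Wiremu ∩ Nadia ∩ Alice ∩ Dmitri: 16:30-17:20, 17:40-19:30.
Wiremu ∩ Nadia ∩ Alice ∩ Dmitri ∩ Gita: 19:10-19:30.
So the common availability across everyone is 19:10-19:30.
The longest is 19:10-19:30 at 20 minutes.

20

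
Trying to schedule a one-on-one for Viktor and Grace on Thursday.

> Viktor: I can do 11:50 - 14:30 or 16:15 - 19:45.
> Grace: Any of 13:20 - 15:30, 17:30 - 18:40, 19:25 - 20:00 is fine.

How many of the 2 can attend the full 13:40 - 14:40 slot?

1

Grace can make the full 13:40-14:40 slot — that's 1.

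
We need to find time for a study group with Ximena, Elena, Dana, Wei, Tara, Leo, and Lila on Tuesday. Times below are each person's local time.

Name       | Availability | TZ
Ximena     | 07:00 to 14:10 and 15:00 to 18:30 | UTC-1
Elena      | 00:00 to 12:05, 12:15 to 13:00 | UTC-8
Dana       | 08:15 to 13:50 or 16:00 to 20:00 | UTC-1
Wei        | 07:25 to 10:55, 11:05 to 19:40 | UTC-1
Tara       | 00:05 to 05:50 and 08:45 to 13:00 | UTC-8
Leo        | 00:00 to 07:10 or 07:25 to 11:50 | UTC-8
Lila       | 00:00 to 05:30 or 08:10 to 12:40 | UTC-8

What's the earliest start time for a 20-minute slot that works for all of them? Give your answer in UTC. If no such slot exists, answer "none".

Ximena in UTC: 08:00-15:10, 16:00-19:30 (add 1h to convert from UTC-1).
Elena in UTC: 08:00-20:05, 20:15-21:00 (add 8h to convert from UTC-8).
Dana in UTC: 09:15-14:50, 17:00-21:00 (add 1h to convert from UTC-1).
Wei in UTC: 08:25-11:55, 12:05-20:40 (add 1h to convert from UTC-1).
Tara in UTC: 08:05-13:50, 16:45-21:00 (add 8h to convert from UTC-8).
Leo in UTC: 08:00-15:10, 15:25-19:50 (add 8h to convert from UTC-8).
Lila in UTC: 08:00-13:30, 16:10-20:40 (add 8h to convert from UTC-8).
Ximena ∩ Elena: 08:00-15:10, 16:00-19:30.
Ximena ∩ Elena ∩ Dana: 09:15-14:50, 17:00-19:30.
Ximena ∩ Elena ∩ Dana ∩ Wei: 09:15-11:55, 12:05-14:50, 17:00-19:30.
Ximena ∩ Elena ∩ Dana ∩ Wei ∩ Tara: 09:15-11:55, 12:05-13:50, 17:00-19:30.
Ximena ∩ Elena ∩ Dana ∩ Wei ∩ Tara ∩ Leo: 09:15-11:55, 12:05-13:50, 17:00-19:30.
Ximena ∩ Elena ∩ Dana ∩ Wei ∩ Tara ∩ Leo ∩ Lila: 09:15-11:55, 12:05-13:30, 17:00-19:30.
The first common window of at least 20 minutes is 09:15-11:55, so the earliest start is 09:15.

09:15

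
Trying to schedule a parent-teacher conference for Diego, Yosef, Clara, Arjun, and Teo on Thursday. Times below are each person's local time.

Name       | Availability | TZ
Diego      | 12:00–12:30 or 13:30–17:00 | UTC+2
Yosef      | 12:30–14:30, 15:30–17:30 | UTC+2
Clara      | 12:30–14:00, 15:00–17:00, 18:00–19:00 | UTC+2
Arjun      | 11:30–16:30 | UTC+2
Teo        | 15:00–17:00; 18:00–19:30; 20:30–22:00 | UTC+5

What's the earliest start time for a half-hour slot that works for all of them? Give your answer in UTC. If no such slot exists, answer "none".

Diego in UTC: 10:00-10:30, 11:30-15:00 (subtract 2h to convert from UTC+2).
Yosef in UTC: 10:30-12:30, 13:30-15:30 (subtract 2h to convert from UTC+2).
Clara in UTC: 10:30-12:00, 13:00-15:00, 16:00-17:00 (subtract 2h to convert from UTC+2).
Arjun in UTC: 09:30-14:30 (subtract 2h to convert from UTC+2).
Teo in UTC: 10:00-12:00, 13:00-14:30, 15:30-17:00 (subtract 5h to convert from UTC+5).
Diego ∩ Yosef: 11:30-12:30, 13:30-15:00.
Diego ∩ Yosef ∩ Clara: 11:30-12:00, 13:30-15:00.
Diego ∩ Yosef ∩ Clara ∩ Arjun: 11:30-12:00, 13:30-14:30.
Diego ∩ Yosef ∩ Clara ∩ Arjun ∩ Teo: 11:30-12:00, 13:30-14:30.
The first common window of at least 30 minutes is 11:30-12:00, so the earliest start is 11:30.

11:30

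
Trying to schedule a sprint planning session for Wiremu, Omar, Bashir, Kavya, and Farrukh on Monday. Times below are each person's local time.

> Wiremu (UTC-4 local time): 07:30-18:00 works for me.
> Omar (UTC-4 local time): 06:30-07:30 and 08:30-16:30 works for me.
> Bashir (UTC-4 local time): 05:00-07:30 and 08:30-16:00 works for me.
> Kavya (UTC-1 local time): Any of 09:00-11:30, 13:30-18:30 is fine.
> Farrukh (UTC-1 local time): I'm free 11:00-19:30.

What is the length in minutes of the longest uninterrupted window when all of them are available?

Wiremu in UTC: 11:30-22:00 (add 4h to convert from UTC-4).
Omar in UTC: 10:30-11:30, 12:30-20:30 (add 4h to convert from UTC-4).
Bashir in UTC: 09:00-11:30, 12:30-20:00 (add 4h to convert from UTC-4).
Kavya in UTC: 10:00-12:30, 14:30-19:30 (add 1h to convert from UTC-1).
Farrukh in UTC: 12:00-20:30 (add 1h to convert from UTC-1).
Wiremu ∩ Omar: 12:30-20:30.
Wiremu ∩ Omar ∩ Bashir: 12:30-20:00.
Wiremu ∩ Omar ∩ Bashir ∩ Kavya: 14:30-19:30.
Wiremu ∩ Omar ∩ Bashir ∩ Kavya ∩ Farrukh: 14:30-19:30.
The longest is 14:30-19:30 at 300 minutes.

300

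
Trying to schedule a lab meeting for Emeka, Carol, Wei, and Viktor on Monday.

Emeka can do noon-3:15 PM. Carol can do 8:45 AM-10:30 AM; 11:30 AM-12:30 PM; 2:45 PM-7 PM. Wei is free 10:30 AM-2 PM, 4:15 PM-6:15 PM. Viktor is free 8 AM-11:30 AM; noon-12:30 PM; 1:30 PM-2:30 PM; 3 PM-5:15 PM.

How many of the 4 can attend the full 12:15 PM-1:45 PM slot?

2

Emeka and Wei can make the full 12:15-13:45 slot — that's 2.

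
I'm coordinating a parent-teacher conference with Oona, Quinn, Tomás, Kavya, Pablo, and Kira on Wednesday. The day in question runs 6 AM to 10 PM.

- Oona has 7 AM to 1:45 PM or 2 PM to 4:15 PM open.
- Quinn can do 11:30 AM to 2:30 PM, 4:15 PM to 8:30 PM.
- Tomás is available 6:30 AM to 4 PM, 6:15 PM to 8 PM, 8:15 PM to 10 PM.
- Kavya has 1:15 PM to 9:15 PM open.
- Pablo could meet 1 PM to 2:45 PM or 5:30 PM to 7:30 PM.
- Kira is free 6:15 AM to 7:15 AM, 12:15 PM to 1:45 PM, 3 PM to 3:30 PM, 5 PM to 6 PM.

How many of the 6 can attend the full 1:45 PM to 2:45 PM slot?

3

Tomás, Kavya, and Pablo can make the full 13:45-14:45 slot — that's 3.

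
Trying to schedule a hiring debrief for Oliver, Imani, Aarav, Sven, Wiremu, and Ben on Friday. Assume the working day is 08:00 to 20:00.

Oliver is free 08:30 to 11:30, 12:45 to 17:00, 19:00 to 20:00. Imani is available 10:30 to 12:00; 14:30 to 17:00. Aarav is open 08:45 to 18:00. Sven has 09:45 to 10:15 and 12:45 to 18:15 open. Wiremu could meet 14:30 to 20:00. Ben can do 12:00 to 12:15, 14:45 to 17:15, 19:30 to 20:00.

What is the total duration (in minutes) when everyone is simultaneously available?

Oliver ∩ Imani: 10:30-11:30, 14:30-17:00.
Oliver ∩ Imani ∩ Aarav: 10:30-11:30, 14:30-17:00.
Oliver ∩ Imani ∩ Aarav ∩ Sven: 14:30-17:00.
Oliver ∩ Imani ∩ Aarav ∩ Sven ∩ Wiremu: 14:30-17:00.
Oliver ∩ Imani ∩ Aarav ∩ Sven ∩ Wiremu ∩ Ben: 14:45-17:00.
That's a single block of 135 minutes.

135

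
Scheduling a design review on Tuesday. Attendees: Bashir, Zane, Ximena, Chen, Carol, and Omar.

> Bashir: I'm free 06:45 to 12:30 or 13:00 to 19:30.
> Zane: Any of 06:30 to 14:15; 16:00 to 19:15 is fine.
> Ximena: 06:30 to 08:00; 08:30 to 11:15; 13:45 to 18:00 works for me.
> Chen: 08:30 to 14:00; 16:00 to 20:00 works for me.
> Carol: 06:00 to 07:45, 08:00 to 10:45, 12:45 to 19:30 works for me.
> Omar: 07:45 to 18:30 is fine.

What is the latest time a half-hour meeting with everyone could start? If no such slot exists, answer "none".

17:30

Bashir ∩ Zane: 06:45-12:30, 13:00-14:15, 16:00-19:15.
Bashir ∩ Zane ∩ Ximena: 06:45-08:00, 08:30-11:15, 13:45-14:15, 16:00-18:00.
Bashir ∩ Zane ∩ Ximena ∩ Chen: 08:30-11:15, 13:45-14:00, 16:00-18:00.
Bashir ∩ Zane ∩ Ximena ∩ Chen ∩ Carol: 08:30-10:45, 13:45-14:00, 16:00-18:00.
Bashir ∩ Zane ∩ Ximena ∩ Chen ∩ Carol ∩ Omar: 08:30-10:45, 13:45-14:00, 16:00-18:00.
Those are the intersection windows.
The last common window of at least 30 minutes is 16:00-18:00; a 30-minute meeting can start as late as 17:30 and still end by 18:00.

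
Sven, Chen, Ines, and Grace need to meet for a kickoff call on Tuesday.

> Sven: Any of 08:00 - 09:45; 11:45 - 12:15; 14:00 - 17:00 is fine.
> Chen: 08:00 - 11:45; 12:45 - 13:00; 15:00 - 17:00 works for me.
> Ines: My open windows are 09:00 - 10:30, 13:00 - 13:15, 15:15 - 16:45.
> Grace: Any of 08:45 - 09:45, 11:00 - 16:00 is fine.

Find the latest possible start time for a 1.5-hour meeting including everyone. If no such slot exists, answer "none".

Sven ∩ Chen: 08:00-09:45, 15:00-17:00.
Sven ∩ Chen ∩ Ines: 09:00-09:45, 15:15-16:45.
Sven ∩ Chen ∩ Ines ∩ Grace: 09:00-09:45, 15:15-16:00.
So the common availability across everyone is 09:00-09:45, 15:15-16:00.
No common window is at least 90 minutes long.

none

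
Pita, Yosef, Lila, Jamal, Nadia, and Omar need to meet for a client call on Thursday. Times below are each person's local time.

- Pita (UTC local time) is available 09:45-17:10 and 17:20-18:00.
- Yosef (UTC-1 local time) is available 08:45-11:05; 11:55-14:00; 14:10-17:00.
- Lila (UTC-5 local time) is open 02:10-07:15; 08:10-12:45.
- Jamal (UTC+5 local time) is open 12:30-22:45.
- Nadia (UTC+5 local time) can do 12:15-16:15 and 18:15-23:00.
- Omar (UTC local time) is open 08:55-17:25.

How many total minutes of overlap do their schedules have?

320

Pita in UTC: 09:45-17:10, 17:20-18:00.
Yosef in UTC: 09:45-12:05, 12:55-15:00, 15:10-18:00 (add 1h to convert from UTC-1).
Lila in UTC: 07:10-12:15, 13:10-17:45 (add 5h to convert from UTC-5).
Jamal in UTC: 07:30-17:45 (subtract 5h to convert from UTC+5).
Nadia in UTC: 07:15-11:15, 13:15-18:00 (subtract 5h to convert from UTC+5).
Omar in UTC: 08:55-17:25.
Pita ∩ Yosef: 09:45-12:05, 12:55-15:00, 15:10-17:10, 17:20-18:00.
Pita ∩ Yosef ∩ Lila: 09:45-12:05, 13:10-15:00, 15:10-17:10, 17:20-17:45.
Pita ∩ Yosef ∩ Lila ∩ Jamal: 09:45-12:05, 13:10-15:00, 15:10-17:10, 17:20-17:45.
Pita ∩ Yosef ∩ Lila ∩ Jamal ∩ Nadia: 09:45-11:15, 13:15-15:00, 15:10-17:10, 17:20-17:45.
Pita ∩ Yosef ∩ Lila ∩ Jamal ∩ Nadia ∩ Omar: 09:45-11:15, 13:15-15:00, 15:10-17:10, 17:20-17:25.
Summing the common windows: 90 + 105 + 120 + 5 = 320 minutes.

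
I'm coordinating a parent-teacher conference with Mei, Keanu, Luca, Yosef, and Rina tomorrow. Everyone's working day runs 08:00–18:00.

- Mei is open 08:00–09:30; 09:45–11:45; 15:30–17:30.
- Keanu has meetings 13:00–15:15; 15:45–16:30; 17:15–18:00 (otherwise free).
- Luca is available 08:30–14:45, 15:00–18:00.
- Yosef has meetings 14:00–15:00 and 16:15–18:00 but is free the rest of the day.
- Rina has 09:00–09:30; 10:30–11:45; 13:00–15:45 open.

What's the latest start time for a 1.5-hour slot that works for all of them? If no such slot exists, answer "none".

Mei free: 08:00-09:30, 09:45-11:45, 15:30-17:30.
Keanu free: 08:00-13:00, 15:15-15:45, 16:30-17:15 (invert busy blocks within the working day).
Luca free: 08:30-14:45, 15:00-18:00.
Yosef free: 08:00-14:00, 15:00-16:15 (invert busy blocks within the working day).
Rina free: 09:00-09:30, 10:30-11:45, 13:00-15:45.
Mei ∩ Keanu: 08:00-09:30, 09:45-11:45, 15:30-15:45, 16:30-17:15.
Mei ∩ Keanu ∩ Luca: 08:30-09:30, 09:45-11:45, 15:30-15:45, 16:30-17:15.
Mei ∩ Keanu ∩ Luca ∩ Yosef: 08:30-09:30, 09:45-11:45, 15:30-15:45.
Mei ∩ Keanu ∩ Luca ∩ Yosef ∩ Rina: 09:00-09:30, 10:30-11:45, 15:30-15:45.
So the common availability across everyone is 09:00-09:30, 10:30-11:45, 15:30-15:45.
No common window is at least 90 minutes long.

none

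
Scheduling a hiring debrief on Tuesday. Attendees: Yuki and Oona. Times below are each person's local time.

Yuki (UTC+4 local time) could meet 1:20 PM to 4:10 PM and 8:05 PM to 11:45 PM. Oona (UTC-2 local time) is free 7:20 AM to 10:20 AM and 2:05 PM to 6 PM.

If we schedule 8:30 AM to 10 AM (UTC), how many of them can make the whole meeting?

Yuki in UTC: 09:20-12:10, 16:05-19:45 (subtract 4h to convert from UTC+4).
Oona in UTC: 09:20-12:20, 16:05-20:00 (add 2h to convert from UTC-2).
nobody can make the full 08:30-10:00 slot — that's 0.

0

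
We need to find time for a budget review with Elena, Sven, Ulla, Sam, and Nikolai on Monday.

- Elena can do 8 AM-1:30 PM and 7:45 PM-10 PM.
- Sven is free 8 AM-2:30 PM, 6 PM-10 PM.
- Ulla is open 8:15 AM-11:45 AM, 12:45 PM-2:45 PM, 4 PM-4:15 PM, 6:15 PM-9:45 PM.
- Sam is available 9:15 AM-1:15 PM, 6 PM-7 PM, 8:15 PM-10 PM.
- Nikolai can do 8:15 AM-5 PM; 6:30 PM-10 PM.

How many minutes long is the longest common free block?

Elena ∩ Sven: 08:00-13:30, 19:45-22:00.
Elena ∩ Sven ∩ Ulla: 08:15-11:45, 12:45-13:30, 19:45-21:45.
Elena ∩ Sven ∩ Ulla ∩ Sam: 09:15-11:45, 12:45-13:15, 20:15-21:45.
Elena ∩ Sven ∩ Ulla ∩ Sam ∩ Nikolai: 09:15-11:45, 12:45-13:15, 20:15-21:45.
The longest is 09:15-11:45 at 150 minutes.

150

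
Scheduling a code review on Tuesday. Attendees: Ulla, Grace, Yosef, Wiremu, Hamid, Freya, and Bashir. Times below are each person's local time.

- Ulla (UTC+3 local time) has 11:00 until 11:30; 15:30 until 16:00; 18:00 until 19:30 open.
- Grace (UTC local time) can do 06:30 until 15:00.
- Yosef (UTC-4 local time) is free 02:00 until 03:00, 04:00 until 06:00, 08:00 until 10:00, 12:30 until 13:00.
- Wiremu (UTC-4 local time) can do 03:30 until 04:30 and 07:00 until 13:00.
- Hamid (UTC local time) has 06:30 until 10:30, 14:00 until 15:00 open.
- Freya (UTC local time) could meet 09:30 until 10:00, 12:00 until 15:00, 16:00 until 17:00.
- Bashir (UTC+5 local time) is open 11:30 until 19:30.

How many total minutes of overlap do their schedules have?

0

Ulla in UTC: 08:00-08:30, 12:30-13:00, 15:00-16:30 (subtract 3h to convert from UTC+3).
Grace in UTC: 06:30-15:00.
Yosef in UTC: 06:00-07:00, 08:00-10:00, 12:00-14:00, 16:30-17:00 (add 4h to convert from UTC-4).
Wiremu in UTC: 07:30-08:30, 11:00-17:00 (add 4h to convert from UTC-4).
Hamid in UTC: 06:30-10:30, 14:00-15:00.
Freya in UTC: 09:30-10:00, 12:00-15:00, 16:00-17:00.
Bashir in UTC: 06:30-14:30 (subtract 5h to convert from UTC+5).
Ulla ∩ Grace: 08:00-08:30, 12:30-13:00.
Ulla ∩ Grace ∩ Yosef: 08:00-08:30, 12:30-13:00.
Ulla ∩ Grace ∩ Yosef ∩ Wiremu: 08:00-08:30, 12:30-13:00.
Ulla ∩ Grace ∩ Yosef ∩ Wiremu ∩ Hamid: 08:00-08:30.
Ulla ∩ Grace ∩ Yosef ∩ Wiremu ∩ Hamid ∩ Freya: ∅.
Ulla ∩ Grace ∩ Yosef ∩ Wiremu ∩ Hamid ∩ Freya ∩ Bashir: ∅.
There is no time when everyone is free.
There is no common window, so the total is 0 minutes.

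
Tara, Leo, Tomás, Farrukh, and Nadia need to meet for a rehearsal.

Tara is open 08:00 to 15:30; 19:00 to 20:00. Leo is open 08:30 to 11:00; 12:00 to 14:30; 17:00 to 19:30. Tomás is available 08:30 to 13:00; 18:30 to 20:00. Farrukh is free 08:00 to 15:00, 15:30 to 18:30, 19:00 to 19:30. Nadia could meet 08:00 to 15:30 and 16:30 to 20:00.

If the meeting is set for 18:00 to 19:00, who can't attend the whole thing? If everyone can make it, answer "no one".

Farrukh, Tara, Tomás

Tara: not fully free for 18:00-19:00. Leo: free for 18:00-19:00. Tomás: not fully free for 18:00-19:00. Farrukh: not fully free for 18:00-19:00. Nadia: free for 18:00-19:00.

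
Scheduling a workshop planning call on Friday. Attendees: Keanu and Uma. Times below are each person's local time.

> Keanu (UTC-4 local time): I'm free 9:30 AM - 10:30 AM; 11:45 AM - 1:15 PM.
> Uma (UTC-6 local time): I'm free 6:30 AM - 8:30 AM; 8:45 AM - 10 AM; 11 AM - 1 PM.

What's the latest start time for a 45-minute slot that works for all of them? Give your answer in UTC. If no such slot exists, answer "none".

13:45

Keanu in UTC: 13:30-14:30, 15:45-17:15 (add 4h to convert from UTC-4).
Uma in UTC: 12:30-14:30, 14:45-16:00, 17:00-19:00 (add 6h to convert from UTC-6).
Keanu ∩ Uma: 13:30-14:30, 15:45-16:00, 17:00-17:15.
So the common availability across everyone is 13:30-14:30, 15:45-16:00, 17:00-17:15.
The last common window of at least 45 minutes is 13:30-14:30; a 45-minute meeting can start as late as 13:45 and still end by 14:30.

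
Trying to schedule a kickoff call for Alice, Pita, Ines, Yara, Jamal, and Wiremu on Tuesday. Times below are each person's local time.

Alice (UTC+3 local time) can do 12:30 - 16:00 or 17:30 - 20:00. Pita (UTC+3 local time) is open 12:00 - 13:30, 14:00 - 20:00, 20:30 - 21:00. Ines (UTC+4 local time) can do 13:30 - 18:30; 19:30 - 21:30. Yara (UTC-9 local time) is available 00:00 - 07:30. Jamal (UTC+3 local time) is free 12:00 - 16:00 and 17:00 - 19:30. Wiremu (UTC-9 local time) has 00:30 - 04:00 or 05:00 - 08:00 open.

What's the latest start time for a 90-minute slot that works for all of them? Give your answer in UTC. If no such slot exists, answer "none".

Alice in UTC: 09:30-13:00, 14:30-17:00 (subtract 3h to convert from UTC+3).
Pita in UTC: 09:00-10:30, 11:00-17:00, 17:30-18:00 (subtract 3h to convert from UTC+3).
Ines in UTC: 09:30-14:30, 15:30-17:30 (subtract 4h to convert from UTC+4).
Yara in UTC: 09:00-16:30 (add 9h to convert from UTC-9).
Jamal in UTC: 09:00-13:00, 14:00-16:30 (subtract 3h to convert from UTC+3).
Wiremu in UTC: 09:30-13:00, 14:00-17:00 (add 9h to convert from UTC-9).
Alice ∩ Pita: 09:30-10:30, 11:00-13:00, 14:30-17:00.
Alice ∩ Pita ∩ Ines: 09:30-10:30, 11:00-13:00, 15:30-17:00.
Alice ∩ Pita ∩ Ines ∩ Yara: 09:30-10:30, 11:00-13:00, 15:30-16:30.
Alice ∩ Pita ∩ Ines ∩ Yara ∩ Jamal: 09:30-10:30, 11:00-13:00, 15:30-16:30.
Alice ∩ Pita ∩ Ines ∩ Yara ∩ Jamal ∩ Wiremu: 09:30-10:30, 11:00-13:00, 15:30-16:30.
The last common window of at least 90 minutes is 11:00-13:00; a 90-minute meeting can start as late as 11:30 and still end by 13:00.

11:30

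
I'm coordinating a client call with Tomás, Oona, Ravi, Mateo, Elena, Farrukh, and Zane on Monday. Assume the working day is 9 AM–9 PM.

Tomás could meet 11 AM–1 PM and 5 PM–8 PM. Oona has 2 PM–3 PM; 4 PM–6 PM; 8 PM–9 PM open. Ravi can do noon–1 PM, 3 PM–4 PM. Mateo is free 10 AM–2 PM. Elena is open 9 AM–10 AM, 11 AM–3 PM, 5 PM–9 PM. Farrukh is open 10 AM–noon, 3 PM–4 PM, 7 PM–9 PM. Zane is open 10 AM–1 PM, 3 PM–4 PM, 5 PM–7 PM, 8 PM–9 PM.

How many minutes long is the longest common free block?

0

Tomás ∩ Oona: 17:00-18:00.
Tomás ∩ Oona ∩ Ravi: ∅.
Tomás ∩ Oona ∩ Ravi ∩ Mateo: ∅.
Tomás ∩ Oona ∩ Ravi ∩ Mateo ∩ Elena: ∅.
Tomás ∩ Oona ∩ Ravi ∩ Mateo ∩ Elena ∩ Farrukh: ∅.
Tomás ∩ Oona ∩ Ravi ∩ Mateo ∩ Elena ∩ Farrukh ∩ Zane: ∅.
There is no time when everyone is free.
No common window exists, so the longest block is 0 minutes.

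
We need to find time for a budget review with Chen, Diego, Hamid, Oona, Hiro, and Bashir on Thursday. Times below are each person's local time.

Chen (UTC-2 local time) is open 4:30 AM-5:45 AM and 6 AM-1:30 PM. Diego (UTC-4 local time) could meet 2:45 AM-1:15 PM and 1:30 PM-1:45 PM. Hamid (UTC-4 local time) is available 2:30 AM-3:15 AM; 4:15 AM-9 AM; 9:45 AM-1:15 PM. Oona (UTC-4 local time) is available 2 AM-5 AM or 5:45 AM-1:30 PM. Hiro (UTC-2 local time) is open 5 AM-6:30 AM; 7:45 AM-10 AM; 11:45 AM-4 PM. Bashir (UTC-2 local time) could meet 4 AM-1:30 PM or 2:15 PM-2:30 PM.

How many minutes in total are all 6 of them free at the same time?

Chen in UTC: 06:30-07:45, 08:00-15:30 (add 2h to convert from UTC-2).
Diego in UTC: 06:45-17:15, 17:30-17:45 (add 4h to convert from UTC-4).
Hamid in UTC: 06:30-07:15, 08:15-13:00, 13:45-17:15 (add 4h to convert from UTC-4).
Oona in UTC: 06:00-09:00, 09:45-17:30 (add 4h to convert from UTC-4).
Hiro in UTC: 07:00-08:30, 09:45-12:00, 13:45-18:00 (add 2h to convert from UTC-2).
Bashir in UTC: 06:00-15:30, 16:15-16:30 (add 2h to convert from UTC-2).
Chen ∩ Diego: 06:45-07:45, 08:00-15:30.
Chen ∩ Diego ∩ Hamid: 06:45-07:15, 08:15-13:00, 13:45-15:30.
Chen ∩ Diego ∩ Hamid ∩ Oona: 06:45-07:15, 08:15-09:00, 09:45-13:00, 13:45-15:30.
Chen ∩ Diego ∩ Hamid ∩ Oona ∩ Hiro: 07:00-07:15, 08:15-08:30, 09:45-12:00, 13:45-15:30.
Chen ∩ Diego ∩ Hamid ∩ Oona ∩ Hiro ∩ Bashir: 07:00-07:15, 08:15-08:30, 09:45-12:00, 13:45-15:30.
Summing the common windows: 15 + 15 + 135 + 105 = 270 minutes.

270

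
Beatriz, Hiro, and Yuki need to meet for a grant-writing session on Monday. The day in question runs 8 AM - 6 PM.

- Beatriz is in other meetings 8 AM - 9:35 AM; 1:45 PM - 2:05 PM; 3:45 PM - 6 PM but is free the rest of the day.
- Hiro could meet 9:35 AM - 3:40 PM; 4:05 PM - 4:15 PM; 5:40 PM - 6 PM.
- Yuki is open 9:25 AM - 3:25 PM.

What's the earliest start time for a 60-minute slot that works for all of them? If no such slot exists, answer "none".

09:35

Beatriz free: 09:35-13:45, 14:05-15:45 (invert busy blocks within the working day).
Hiro free: 09:35-15:40, 16:05-16:15, 17:40-18:00.
Yuki free: 09:25-15:25.
Beatriz ∩ Hiro: 09:35-13:45, 14:05-15:40.
Beatriz ∩ Hiro ∩ Yuki: 09:35-13:45, 14:05-15:25.
The first common window of at least 60 minutes is 09:35-13:45, so the earliest start is 09:35.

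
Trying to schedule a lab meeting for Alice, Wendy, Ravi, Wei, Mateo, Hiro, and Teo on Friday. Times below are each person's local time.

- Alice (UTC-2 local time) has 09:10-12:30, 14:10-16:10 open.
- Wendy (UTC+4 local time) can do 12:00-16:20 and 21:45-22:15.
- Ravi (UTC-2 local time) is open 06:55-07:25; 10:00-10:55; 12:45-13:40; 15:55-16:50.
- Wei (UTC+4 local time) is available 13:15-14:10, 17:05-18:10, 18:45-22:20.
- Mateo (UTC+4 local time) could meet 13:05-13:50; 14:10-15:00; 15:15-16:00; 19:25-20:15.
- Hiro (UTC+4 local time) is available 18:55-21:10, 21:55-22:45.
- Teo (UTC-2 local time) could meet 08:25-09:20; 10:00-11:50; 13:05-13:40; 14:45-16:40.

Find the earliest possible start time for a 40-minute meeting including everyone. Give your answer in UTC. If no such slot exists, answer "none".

Alice in UTC: 11:10-14:30, 16:10-18:10 (add 2h to convert from UTC-2).
Wendy in UTC: 08:00-12:20, 17:45-18:15 (subtract 4h to convert from UTC+4).
Ravi in UTC: 08:55-09:25, 12:00-12:55, 14:45-15:40, 17:55-18:50 (add 2h to convert from UTC-2).
Wei in UTC: 09:15-10:10, 13:05-14:10, 14:45-18:20 (subtract 4h to convert from UTC+4).
Mateo in UTC: 09:05-09:50, 10:10-11:00, 11:15-12:00, 15:25-16:15 (subtract 4h to convert from UTC+4).
Hiro in UTC: 14:55-17:10, 17:55-18:45 (subtract 4h to convert from UTC+4).
Teo in UTC: 10:25-11:20, 12:00-13:50, 15:05-15:40, 16:45-18:40 (add 2h to convert from UTC-2).
Alice ∩ Wendy: 11:10-12:20, 17:45-18:10.
Alice ∩ Wendy ∩ Ravi: 12:00-12:20, 17:55-18:10.
Alice ∩ Wendy ∩ Ravi ∩ Wei: 17:55-18:10.
Alice ∩ Wendy ∩ Ravi ∩ Wei ∩ Mateo: ∅.
Alice ∩ Wendy ∩ Ravi ∩ Wei ∩ Mateo ∩ Hiro: ∅.
Alice ∩ Wendy ∩ Ravi ∩ Wei ∩ Mateo ∩ Hiro ∩ Teo: ∅.
There is no time when everyone is free.
No common window is at least 40 minutes long.

none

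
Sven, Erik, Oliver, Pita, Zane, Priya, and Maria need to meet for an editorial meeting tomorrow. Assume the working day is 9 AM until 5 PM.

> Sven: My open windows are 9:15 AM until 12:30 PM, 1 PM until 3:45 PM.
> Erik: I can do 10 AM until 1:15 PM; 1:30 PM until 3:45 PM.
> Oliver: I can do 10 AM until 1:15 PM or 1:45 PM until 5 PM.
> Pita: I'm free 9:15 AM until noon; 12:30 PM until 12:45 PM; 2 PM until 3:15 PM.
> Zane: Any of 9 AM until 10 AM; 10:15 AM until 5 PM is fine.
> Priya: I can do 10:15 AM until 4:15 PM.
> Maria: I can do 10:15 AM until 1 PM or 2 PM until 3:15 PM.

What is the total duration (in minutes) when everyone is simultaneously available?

Sven ∩ Erik: 10:00-12:30, 13:00-13:15, 13:30-15:45.
Sven ∩ Erik ∩ Oliver: 10:00-12:30, 13:00-13:15, 13:45-15:45.
Sven ∩ Erik ∩ Oliver ∩ Pita: 10:00-12:00, 14:00-15:15.
Sven ∩ Erik ∩ Oliver ∩ Pita ∩ Zane: 10:15-12:00, 14:00-15:15.
Sven ∩ Erik ∩ Oliver ∩ Pita ∩ Zane ∩ Priya: 10:15-12:00, 14:00-15:15.
Sven ∩ Erik ∩ Oliver ∩ Pita ∩ Zane ∩ Priya ∩ Maria: 10:15-12:00, 14:00-15:15.
Summing the common windows: 105 + 75 = 180 minutes.

180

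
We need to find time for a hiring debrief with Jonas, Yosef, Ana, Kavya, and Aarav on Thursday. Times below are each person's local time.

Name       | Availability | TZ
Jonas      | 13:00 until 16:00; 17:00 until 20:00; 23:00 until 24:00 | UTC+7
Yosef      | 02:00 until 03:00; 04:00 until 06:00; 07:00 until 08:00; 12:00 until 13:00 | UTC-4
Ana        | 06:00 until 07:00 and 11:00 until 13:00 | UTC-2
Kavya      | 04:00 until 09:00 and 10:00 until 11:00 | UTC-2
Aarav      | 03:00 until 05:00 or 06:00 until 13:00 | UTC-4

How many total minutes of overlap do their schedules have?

Jonas in UTC: 06:00-09:00, 10:00-13:00, 16:00-17:00 (subtract 7h to convert from UTC+7).
Yosef in UTC: 06:00-07:00, 08:00-10:00, 11:00-12:00, 16:00-17:00 (add 4h to convert from UTC-4).
Ana in UTC: 08:00-09:00, 13:00-15:00 (add 2h to convert from UTC-2).
Kavya in UTC: 06:00-11:00, 12:00-13:00 (add 2h to convert from UTC-2).
Aarav in UTC: 07:00-09:00, 10:00-17:00 (add 4h to convert from UTC-4).
Jonas ∩ Yosef: 06:00-07:00, 08:00-09:00, 11:00-12:00, 16:00-17:00.
Jonas ∩ Yosef ∩ Ana: 08:00-09:00.
Jonas ∩ Yosef ∩ Ana ∩ Kavya: 08:00-09:00.
Jonas ∩ Yosef ∩ Ana ∩ Kavya ∩ Aarav: 08:00-09:00.
That's a single block of 60 minutes.

60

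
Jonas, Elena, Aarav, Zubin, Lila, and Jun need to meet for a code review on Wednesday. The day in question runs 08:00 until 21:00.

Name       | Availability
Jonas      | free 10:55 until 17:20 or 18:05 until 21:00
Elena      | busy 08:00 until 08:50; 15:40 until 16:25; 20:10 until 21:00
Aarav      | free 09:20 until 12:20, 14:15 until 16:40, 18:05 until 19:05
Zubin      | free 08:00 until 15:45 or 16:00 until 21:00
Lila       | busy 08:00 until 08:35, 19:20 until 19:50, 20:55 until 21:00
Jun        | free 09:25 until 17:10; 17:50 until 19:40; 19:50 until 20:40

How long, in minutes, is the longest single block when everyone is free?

Jonas free: 10:55-17:20, 18:05-21:00.
Elena free: 08:50-15:40, 16:25-20:10 (invert busy blocks within the working day).
Aarav free: 09:20-12:20, 14:15-16:40, 18:05-19:05.
Zubin free: 08:00-15:45, 16:00-21:00.
Lila free: 08:35-19:20, 19:50-20:55 (invert busy blocks within the working day).
Jun free: 09:25-17:10, 17:50-19:40, 19:50-20:40.
Jonas ∩ Elena: 10:55-15:40, 16:25-17:20, 18:05-20:10.
Jonas ∩ Elena ∩ Aarav: 10:55-12:20, 14:15-15:40, 16:25-16:40, 18:05-19:05.
Jonas ∩ Elena ∩ Aarav ∩ Zubin: 10:55-12:20, 14:15-15:40, 16:25-16:40, 18:05-19:05.
Jonas ∩ Elena ∩ Aarav ∩ Zubin ∩ Lila: 10:55-12:20, 14:15-15:40, 16:25-16:40, 18:05-19:05.
Jonas ∩ Elena ∩ Aarav ∩ Zubin ∩ Lila ∩ Jun: 10:55-12:20, 14:15-15:40, 16:25-16:40, 18:05-19:05.
So the common availability across everyone is 10:55-12:20, 14:15-15:40, 16:25-16:40, 18:05-19:05.
The longest is 10:55-12:20 at 85 minutes.

85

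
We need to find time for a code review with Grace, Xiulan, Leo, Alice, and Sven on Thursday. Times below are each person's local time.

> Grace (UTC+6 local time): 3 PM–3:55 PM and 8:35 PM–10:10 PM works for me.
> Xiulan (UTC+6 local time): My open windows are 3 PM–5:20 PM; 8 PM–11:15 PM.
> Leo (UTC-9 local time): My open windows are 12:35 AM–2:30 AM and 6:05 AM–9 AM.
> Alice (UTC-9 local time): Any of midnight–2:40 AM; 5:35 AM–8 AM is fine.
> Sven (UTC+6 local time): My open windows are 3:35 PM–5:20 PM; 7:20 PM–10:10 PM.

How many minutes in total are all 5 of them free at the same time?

85

Grace in UTC: 09:00-09:55, 14:35-16:10 (subtract 6h to convert from UTC+6).
Xiulan in UTC: 09:00-11:20, 14:00-17:15 (subtract 6h to convert from UTC+6).
Leo in UTC: 09:35-11:30, 15:05-18:00 (add 9h to convert from UTC-9).
Alice in UTC: 09:00-11:40, 14:35-17:00 (add 9h to convert from UTC-9).
Sven in UTC: 09:35-11:20, 13:20-16:10 (subtract 6h to convert from UTC+6).
Grace ∩ Xiulan: 09:00-09:55, 14:35-16:10.
Grace ∩ Xiulan ∩ Leo: 09:35-09:55, 15:05-16:10.
Grace ∩ Xiulan ∩ Leo ∩ Alice: 09:35-09:55, 15:05-16:10.
Grace ∩ Xiulan ∩ Leo ∩ Alice ∩ Sven: 09:35-09:55, 15:05-16:10.
Those are the intersection windows.
Summing the common windows: 20 + 65 = 85 minutes.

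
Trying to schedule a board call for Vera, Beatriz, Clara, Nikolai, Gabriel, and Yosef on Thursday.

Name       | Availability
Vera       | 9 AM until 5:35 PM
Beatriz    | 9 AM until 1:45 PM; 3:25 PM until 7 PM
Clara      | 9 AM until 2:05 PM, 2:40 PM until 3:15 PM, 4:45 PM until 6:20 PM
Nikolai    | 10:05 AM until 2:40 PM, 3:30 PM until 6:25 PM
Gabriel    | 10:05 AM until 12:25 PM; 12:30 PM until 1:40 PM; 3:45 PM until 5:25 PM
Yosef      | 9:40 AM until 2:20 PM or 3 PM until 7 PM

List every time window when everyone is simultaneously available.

10:05-12:25, 12:30-13:40, 16:45-17:25

Vera ∩ Beatriz: 09:00-13:45, 15:25-17:35.
Vera ∩ Beatriz ∩ Clara: 09:00-13:45, 16:45-17:35.
Vera ∩ Beatriz ∩ Clara ∩ Nikolai: 10:05-13:45, 16:45-17:35.
Vera ∩ Beatriz ∩ Clara ∩ Nikolai ∩ Gabriel: 10:05-12:25, 12:30-13:40, 16:45-17:25.
Vera ∩ Beatriz ∩ Clara ∩ Nikolai ∩ Gabriel ∩ Yosef: 10:05-12:25, 12:30-13:40, 16:45-17:25.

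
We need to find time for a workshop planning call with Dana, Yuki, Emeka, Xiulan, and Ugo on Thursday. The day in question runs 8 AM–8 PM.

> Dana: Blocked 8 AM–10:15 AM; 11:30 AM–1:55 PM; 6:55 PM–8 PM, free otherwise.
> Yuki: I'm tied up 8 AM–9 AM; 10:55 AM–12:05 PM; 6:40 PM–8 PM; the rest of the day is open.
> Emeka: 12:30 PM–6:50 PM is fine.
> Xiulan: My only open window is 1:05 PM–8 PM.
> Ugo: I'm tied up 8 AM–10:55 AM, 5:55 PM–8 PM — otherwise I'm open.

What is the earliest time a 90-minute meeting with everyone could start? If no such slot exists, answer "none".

Dana free: 10:15-11:30, 13:55-18:55 (invert busy blocks within the working day).
Yuki free: 09:00-10:55, 12:05-18:40 (invert busy blocks within the working day).
Emeka free: 12:30-18:50.
Xiulan free: 13:05-20:00.
Ugo free: 10:55-17:55 (invert busy blocks within the working day).
Dana ∩ Yuki: 10:15-10:55, 13:55-18:40.
Dana ∩ Yuki ∩ Emeka: 13:55-18:40.
Dana ∩ Yuki ∩ Emeka ∩ Xiulan: 13:55-18:40.
Dana ∩ Yuki ∩ Emeka ∩ Xiulan ∩ Ugo: 13:55-17:55.
The first common window of at least 90 minutes is 13:55-17:55, so the earliest start is 13:55.

13:55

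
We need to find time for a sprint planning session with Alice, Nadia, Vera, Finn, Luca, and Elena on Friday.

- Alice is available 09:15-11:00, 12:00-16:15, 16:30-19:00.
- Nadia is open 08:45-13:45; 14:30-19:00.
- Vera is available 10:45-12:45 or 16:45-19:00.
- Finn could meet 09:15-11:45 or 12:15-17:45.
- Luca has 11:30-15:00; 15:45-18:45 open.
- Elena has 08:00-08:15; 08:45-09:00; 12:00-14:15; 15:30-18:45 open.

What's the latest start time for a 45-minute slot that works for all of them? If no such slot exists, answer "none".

17:00

Alice ∩ Nadia: 09:15-11:00, 12:00-13:45, 14:30-16:15, 16:30-19:00.
Alice ∩ Nadia ∩ Vera: 10:45-11:00, 12:00-12:45, 16:45-19:00.
Alice ∩ Nadia ∩ Vera ∩ Finn: 10:45-11:00, 12:15-12:45, 16:45-17:45.
Alice ∩ Nadia ∩ Vera ∩ Finn ∩ Luca: 12:15-12:45, 16:45-17:45.
Alice ∩ Nadia ∩ Vera ∩ Finn ∩ Luca ∩ Elena: 12:15-12:45, 16:45-17:45.
The last common window of at least 45 minutes is 16:45-17:45; a 45-minute meeting can start as late as 17:00 and still end by 17:45.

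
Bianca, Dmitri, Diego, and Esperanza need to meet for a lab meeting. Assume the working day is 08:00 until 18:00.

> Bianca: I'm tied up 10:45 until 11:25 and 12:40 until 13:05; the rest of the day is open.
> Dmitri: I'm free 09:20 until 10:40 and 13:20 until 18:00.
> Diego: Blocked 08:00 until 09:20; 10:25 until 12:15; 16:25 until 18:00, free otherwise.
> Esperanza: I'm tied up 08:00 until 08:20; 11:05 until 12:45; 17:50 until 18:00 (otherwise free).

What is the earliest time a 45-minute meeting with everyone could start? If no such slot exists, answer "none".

09:20

Bianca free: 08:00-10:45, 11:25-12:40, 13:05-18:00 (invert busy blocks within the working day).
Dmitri free: 09:20-10:40, 13:20-18:00.
Diego free: 09:20-10:25, 12:15-16:25 (invert busy blocks within the working day).
Esperanza free: 08:20-11:05, 12:45-17:50 (invert busy blocks within the working day).
Bianca ∩ Dmitri: 09:20-10:40, 13:20-18:00.
Bianca ∩ Dmitri ∩ Diego: 09:20-10:25, 13:20-16:25.
Bianca ∩ Dmitri ∩ Diego ∩ Esperanza: 09:20-10:25, 13:20-16:25.
So the common availability across everyone is 09:20-10:25, 13:20-16:25.
The first common window of at least 45 minutes is 09:20-10:25, so the earliest start is 09:20.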